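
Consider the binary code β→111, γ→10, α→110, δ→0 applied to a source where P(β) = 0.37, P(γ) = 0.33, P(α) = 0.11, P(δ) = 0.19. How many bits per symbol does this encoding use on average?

L̄ = Σ pᵢ·ℓᵢ = 0.37·3 + 0.33·2 + 0.11·3 + 0.19·1 = 2.29 bits/symbol.

2.29 bits/symbol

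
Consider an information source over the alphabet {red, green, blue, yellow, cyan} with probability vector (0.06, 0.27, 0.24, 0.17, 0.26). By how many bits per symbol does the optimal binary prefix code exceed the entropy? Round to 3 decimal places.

0.042 bits

Entropy H = −Σ p log₂ p ≈ 2.1876 bits.
Huffman merges: 3/50+17/100→23/100; 23/100+6/25→47/100; 13/50+27/100→53/100; 47/100+53/100→1. L = 223/100 ≈ 2.2300.
L − H = 2.2300 − 2.1876 = 0.042 bits.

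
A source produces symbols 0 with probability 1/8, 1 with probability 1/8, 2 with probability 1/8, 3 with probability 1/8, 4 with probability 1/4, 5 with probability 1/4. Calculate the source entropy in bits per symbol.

Each probability is a power of 1/2, so log₂(1/p) is an integer.
H = Σ p·log₂(1/p) = 1/8·3 + 1/8·3 + 1/8·3 + 1/8·3 + 1/4·2 + 1/4·2 = 2.5 bits.

2.5 bits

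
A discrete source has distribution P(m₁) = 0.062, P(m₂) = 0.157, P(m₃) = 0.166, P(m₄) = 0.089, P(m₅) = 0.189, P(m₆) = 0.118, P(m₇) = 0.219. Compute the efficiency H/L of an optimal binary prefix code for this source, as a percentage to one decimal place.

98.7%

Entropy H = −Σ p log₂ p ≈ 2.7067 bits.
Huffman merges: 31/500+89/1000→151/1000; 59/500+151/1000→269/1000; 157/1000+83/500→323/1000; 189/1000+219/1000→51/125; 269/1000+323/1000→74/125; 51/125+74/125→1. L = 2743/1000 ≈ 2.7430.
Efficiency = H/L = 2.7067/2.7430 = 98.7%.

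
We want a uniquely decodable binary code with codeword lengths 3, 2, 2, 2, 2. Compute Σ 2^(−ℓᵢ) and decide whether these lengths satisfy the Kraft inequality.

With common denominator 2^3 = 8: Σ 2^(−ℓᵢ) = 1/8 + 2/8 + 2/8 + 2/8 + 2/8 = 9/8 = 1.125.
Kraft's inequality requires Σ ≤ 1; here Σ = 1.125 > 1, so no such prefix code exists.

1.125; no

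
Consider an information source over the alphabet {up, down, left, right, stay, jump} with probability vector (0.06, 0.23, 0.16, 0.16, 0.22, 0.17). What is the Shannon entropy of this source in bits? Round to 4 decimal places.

H = −Σ pᵢ log₂ pᵢ.
−0.06·log₂(0.06) = 0.2435
−0.23·log₂(0.23) = 0.4877
−0.16·log₂(0.16) = 0.4230
−0.16·log₂(0.16) = 0.4230
−0.22·log₂(0.22) = 0.4806
−0.17·log₂(0.17) = 0.4346
Sum ≈ 2.4924 → 2.4924 bits.

2.4924 bits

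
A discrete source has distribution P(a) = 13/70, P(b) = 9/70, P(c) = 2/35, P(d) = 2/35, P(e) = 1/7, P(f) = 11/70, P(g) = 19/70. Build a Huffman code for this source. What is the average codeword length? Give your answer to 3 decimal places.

2.657 bits/symbol

Repeatedly combine the two least-probable nodes; the expected code length is the sum of the merged weights.
merge 2/35 + 2/35 → 4/35
merge 4/35 + 9/70 → 17/70
merge 1/7 + 11/70 → 3/10
merge 13/70 + 17/70 → 3/7
merge 19/70 + 3/10 → 4/7
merge 3/7 + 4/7 → 1
L = 4/35 + 17/70 + 3/10 + 3/7 + 4/7 + 1 = 93/35 ≈ 2.657 bits/symbol.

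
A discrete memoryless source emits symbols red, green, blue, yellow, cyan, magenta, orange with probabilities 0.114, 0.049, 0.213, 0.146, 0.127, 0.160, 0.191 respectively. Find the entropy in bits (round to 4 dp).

2.7081 bits

H = −Σ pᵢ log₂ pᵢ.
−0.114·log₂(0.114) = 0.3571
−0.049·log₂(0.049) = 0.2132
−0.213·log₂(0.213) = 0.4752
−0.146·log₂(0.146) = 0.4053
−0.127·log₂(0.127) = 0.3781
−0.160·log₂(0.160) = 0.4230
−0.191·log₂(0.191) = 0.4562
Sum ≈ 2.7081 → 2.7081 bits.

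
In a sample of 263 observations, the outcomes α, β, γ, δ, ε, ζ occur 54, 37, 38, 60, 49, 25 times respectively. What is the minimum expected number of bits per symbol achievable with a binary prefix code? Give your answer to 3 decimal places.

2.567 bits/symbol

Probabilities are the counts divided by 263.
Repeatedly combine the two least-probable nodes; the expected code length is the sum of the merged weights.
merge 25/263 + 37/263 → 62/263
merge 38/263 + 49/263 → 87/263
merge 54/263 + 60/263 → 114/263
merge 62/263 + 87/263 → 149/263
merge 114/263 + 149/263 → 1
L = 62/263 + 87/263 + 114/263 + 149/263 + 1 = 675/263 ≈ 2.567 bits/symbol.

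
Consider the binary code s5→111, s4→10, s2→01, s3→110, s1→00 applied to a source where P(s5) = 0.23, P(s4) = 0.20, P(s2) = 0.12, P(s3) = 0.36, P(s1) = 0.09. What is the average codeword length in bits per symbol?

2.59 bits/symbol

L̄ = Σ pᵢ·ℓᵢ = 0.23·3 + 0.20·2 + 0.12·2 + 0.36·3 + 0.09·2 = 2.59 bits/symbol.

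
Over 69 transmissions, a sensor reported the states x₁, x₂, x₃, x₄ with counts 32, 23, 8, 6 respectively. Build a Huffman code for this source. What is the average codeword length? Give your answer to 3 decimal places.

1.739 bits/symbol

Probabilities are the counts divided by 69.
Repeatedly combine the two least-probable nodes; the expected code length is the sum of the merged weights.
merge 2/23 + 8/69 → 14/69
merge 14/69 + 1/3 → 37/69
merge 32/69 + 37/69 → 1
L = 14/69 + 37/69 + 1 = 40/23 ≈ 1.739 bits/symbol.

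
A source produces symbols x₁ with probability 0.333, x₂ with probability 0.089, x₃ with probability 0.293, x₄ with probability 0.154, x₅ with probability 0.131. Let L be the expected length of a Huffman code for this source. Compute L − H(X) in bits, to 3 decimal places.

Entropy H = −Σ p log₂ p ≈ 2.1576 bits.
Huffman merges: 89/1000+131/1000→11/50; 77/500+11/50→187/500; 293/1000+333/1000→313/500; 187/500+313/500→1. L = 111/50 ≈ 2.2200.
L − H = 2.2200 − 2.1576 = 0.062 bits.

0.062 bits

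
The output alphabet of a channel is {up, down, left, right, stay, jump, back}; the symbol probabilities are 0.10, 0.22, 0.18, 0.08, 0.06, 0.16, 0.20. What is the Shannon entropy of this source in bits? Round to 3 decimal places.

2.681 bits

H = −Σ pᵢ log₂ pᵢ.
−0.10·log₂(0.10) = 0.3322
−0.22·log₂(0.22) = 0.4806
−0.18·log₂(0.18) = 0.4453
−0.08·log₂(0.08) = 0.2915
−0.06·log₂(0.06) = 0.2435
−0.16·log₂(0.16) = 0.4230
−0.20·log₂(0.20) = 0.4644
Sum ≈ 2.6805 → 2.681 bits.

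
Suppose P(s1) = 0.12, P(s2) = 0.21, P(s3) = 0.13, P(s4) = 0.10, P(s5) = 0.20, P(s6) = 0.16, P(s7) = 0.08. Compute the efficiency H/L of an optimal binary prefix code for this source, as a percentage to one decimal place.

Entropy H = −Σ p log₂ p ≈ 2.7336 bits.
Huffman merges: 2/25+1/10→9/50; 3/25+13/100→1/4; 4/25+9/50→17/50; 1/5+21/100→41/100; 1/4+17/50→59/100; 41/100+59/100→1. L = 277/100 ≈ 2.7700.
Efficiency = H/L = 2.7336/2.7700 = 98.7%.

98.7%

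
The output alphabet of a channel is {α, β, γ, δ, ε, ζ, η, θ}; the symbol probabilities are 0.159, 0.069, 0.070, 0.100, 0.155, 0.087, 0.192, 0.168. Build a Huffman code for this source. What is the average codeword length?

Repeatedly combine the two least-probable nodes; the expected code length is the sum of the merged weights.
merge 69/1000 + 7/100 → 139/1000
merge 87/1000 + 1/10 → 187/1000
merge 139/1000 + 31/200 → 147/500
merge 159/1000 + 21/125 → 327/1000
merge 187/1000 + 24/125 → 379/1000
merge 147/500 + 327/1000 → 621/1000
merge 379/1000 + 621/1000 → 1
L = 139/1000 + 187/1000 + 147/500 + 327/1000 + 379/1000 + 621/1000 + 1 = 2947/1000 = 2.947 bits/symbol.

2.947 bits/symbol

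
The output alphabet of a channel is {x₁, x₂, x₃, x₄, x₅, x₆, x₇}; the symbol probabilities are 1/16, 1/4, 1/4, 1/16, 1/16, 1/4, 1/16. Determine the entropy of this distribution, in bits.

2.5 bits

Each probability is a power of 1/2, so log₂(1/p) is an integer.
H = Σ p·log₂(1/p) = 1/16·4 + 1/4·2 + 1/4·2 + 1/16·4 + 1/16·4 + 1/4·2 + 1/16·4 = 2.5 bits.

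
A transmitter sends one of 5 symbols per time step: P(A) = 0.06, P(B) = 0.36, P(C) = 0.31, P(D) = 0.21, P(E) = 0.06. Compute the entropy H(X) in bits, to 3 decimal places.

H = −Σ pᵢ log₂ pᵢ.
−0.06·log₂(0.06) = 0.2435
−0.36·log₂(0.36) = 0.5306
−0.31·log₂(0.31) = 0.5238
−0.21·log₂(0.21) = 0.4728
−0.06·log₂(0.06) = 0.2435
Sum ≈ 2.0143 → 2.014 bits.

2.014 bits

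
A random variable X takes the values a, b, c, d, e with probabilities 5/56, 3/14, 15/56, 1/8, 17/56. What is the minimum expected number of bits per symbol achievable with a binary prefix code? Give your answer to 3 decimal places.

2.214 bits/symbol

Repeatedly combine the two least-probable nodes; the expected code length is the sum of the merged weights.
merge 5/56 + 1/8 → 3/14
merge 3/14 + 3/14 → 3/7
merge 15/56 + 17/56 → 4/7
merge 3/7 + 4/7 → 1
L = 3/14 + 3/7 + 4/7 + 1 = 31/14 ≈ 2.214 bits/symbol.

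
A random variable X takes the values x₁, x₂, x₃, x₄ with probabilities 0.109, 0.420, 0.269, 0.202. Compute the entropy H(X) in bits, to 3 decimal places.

1.850 bits

H = −Σ pᵢ log₂ pᵢ.
−0.109·log₂(0.109) = 0.3485
−0.420·log₂(0.420) = 0.5256
−0.269·log₂(0.269) = 0.5096
−0.202·log₂(0.202) = 0.4661
Sum ≈ 1.8499 → 1.850 bits.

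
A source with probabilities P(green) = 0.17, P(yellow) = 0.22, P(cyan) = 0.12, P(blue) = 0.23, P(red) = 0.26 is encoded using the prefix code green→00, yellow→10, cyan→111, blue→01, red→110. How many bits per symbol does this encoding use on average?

2.38 bits/symbol

L̄ = Σ pᵢ·ℓᵢ = 0.17·2 + 0.22·2 + 0.12·3 + 0.23·2 + 0.26·3 = 2.38 bits/symbol.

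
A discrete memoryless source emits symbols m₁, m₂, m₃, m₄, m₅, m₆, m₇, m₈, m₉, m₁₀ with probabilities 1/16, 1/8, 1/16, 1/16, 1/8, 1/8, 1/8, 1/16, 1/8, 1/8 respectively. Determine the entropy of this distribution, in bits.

Each probability is a power of 1/2, so log₂(1/p) is an integer.
H = Σ p·log₂(1/p) = 1/16·4 + 1/8·3 + 1/16·4 + 1/16·4 + 1/8·3 + 1/8·3 + 1/8·3 + 1/16·4 + 1/8·3 + 1/8·3 = 3.25 bits.

3.25 bits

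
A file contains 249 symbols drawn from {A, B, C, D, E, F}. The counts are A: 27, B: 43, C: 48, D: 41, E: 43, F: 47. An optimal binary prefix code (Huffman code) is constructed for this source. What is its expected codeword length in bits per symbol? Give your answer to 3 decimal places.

Probabilities are the counts divided by 249.
Repeatedly combine the two least-probable nodes; the expected code length is the sum of the merged weights.
merge 9/83 + 41/249 → 68/249
merge 43/249 + 43/249 → 86/249
merge 47/249 + 16/83 → 95/249
merge 68/249 + 86/249 → 154/249
merge 95/249 + 154/249 → 1
L = 68/249 + 86/249 + 95/249 + 154/249 + 1 = 652/249 ≈ 2.618 bits/symbol.

2.618 bits/symbol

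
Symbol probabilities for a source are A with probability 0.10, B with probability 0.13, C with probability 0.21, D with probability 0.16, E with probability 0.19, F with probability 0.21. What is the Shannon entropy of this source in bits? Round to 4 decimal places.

2.5387 bits

H = −Σ pᵢ log₂ pᵢ.
−0.10·log₂(0.10) = 0.3322
−0.13·log₂(0.13) = 0.3826
−0.21·log₂(0.21) = 0.4728
−0.16·log₂(0.16) = 0.4230
−0.19·log₂(0.19) = 0.4552
−0.21·log₂(0.21) = 0.4728
Sum ≈ 2.5387 → 2.5387 bits.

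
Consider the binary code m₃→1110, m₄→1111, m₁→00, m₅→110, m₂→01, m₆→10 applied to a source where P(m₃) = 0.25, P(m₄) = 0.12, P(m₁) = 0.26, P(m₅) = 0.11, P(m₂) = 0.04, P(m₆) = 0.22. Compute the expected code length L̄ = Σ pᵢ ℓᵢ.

2.85 bits/symbol

L̄ = Σ pᵢ·ℓᵢ = 0.25·4 + 0.12·4 + 0.26·2 + 0.11·3 + 0.04·2 + 0.22·2 = 2.85 bits/symbol.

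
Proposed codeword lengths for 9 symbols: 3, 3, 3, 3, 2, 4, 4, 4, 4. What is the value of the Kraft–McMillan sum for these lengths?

1

With common denominator 2^4 = 16: Σ 2^(−ℓᵢ) = 2/16 + 2/16 + 2/16 + 2/16 + 4/16 + 1/16 + 1/16 + 1/16 + 1/16 = 16/16 = 1.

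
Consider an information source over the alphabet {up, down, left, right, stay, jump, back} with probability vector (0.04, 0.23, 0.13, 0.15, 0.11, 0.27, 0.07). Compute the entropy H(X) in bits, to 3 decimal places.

2.595 bits

H = −Σ pᵢ log₂ pᵢ.
−0.04·log₂(0.04) = 0.1858
−0.23·log₂(0.23) = 0.4877
−0.13·log₂(0.13) = 0.3826
−0.15·log₂(0.15) = 0.4105
−0.11·log₂(0.11) = 0.3503
−0.27·log₂(0.27) = 0.5100
−0.07·log₂(0.07) = 0.2686
Sum ≈ 2.5955 → 2.595 bits.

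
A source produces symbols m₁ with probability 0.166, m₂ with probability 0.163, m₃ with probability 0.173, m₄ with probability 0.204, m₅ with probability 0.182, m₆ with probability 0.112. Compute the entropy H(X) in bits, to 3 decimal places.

2.563 bits

H = −Σ pᵢ log₂ pᵢ.
−0.166·log₂(0.166) = 0.4301
−0.163·log₂(0.163) = 0.4266
−0.173·log₂(0.173) = 0.4379
−0.204·log₂(0.204) = 0.4678
−0.182·log₂(0.182) = 0.4474
−0.112·log₂(0.112) = 0.3537
Sum ≈ 2.5635 → 2.563 bits.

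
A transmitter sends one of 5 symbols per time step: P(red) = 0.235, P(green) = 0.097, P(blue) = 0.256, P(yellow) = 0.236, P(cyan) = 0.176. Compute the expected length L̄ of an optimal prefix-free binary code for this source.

Repeatedly combine the two least-probable nodes; the expected code length is the sum of the merged weights.
merge 97/1000 + 22/125 → 273/1000
merge 47/200 + 59/250 → 471/1000
merge 32/125 + 273/1000 → 529/1000
merge 471/1000 + 529/1000 → 1
L = 273/1000 + 471/1000 + 529/1000 + 1 = 2273/1000 = 2.273 bits/symbol.

2.273 bits/symbol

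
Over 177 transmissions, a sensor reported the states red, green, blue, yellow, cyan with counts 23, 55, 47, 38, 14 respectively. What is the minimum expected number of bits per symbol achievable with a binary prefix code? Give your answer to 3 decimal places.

2.209 bits/symbol

Probabilities are the counts divided by 177.
Repeatedly combine the two least-probable nodes; the expected code length is the sum of the merged weights.
merge 14/177 + 23/177 → 37/177
merge 37/177 + 38/177 → 25/59
merge 47/177 + 55/177 → 34/59
merge 25/59 + 34/59 → 1
L = 37/177 + 25/59 + 34/59 + 1 = 391/177 ≈ 2.209 bits/symbol.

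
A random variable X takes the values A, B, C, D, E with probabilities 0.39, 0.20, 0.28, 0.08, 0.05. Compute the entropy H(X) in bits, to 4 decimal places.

2.0160 bits

H = −Σ pᵢ log₂ pᵢ.
−0.39·log₂(0.39) = 0.5298
−0.20·log₂(0.20) = 0.4644
−0.28·log₂(0.28) = 0.5142
−0.08·log₂(0.08) = 0.2915
−0.05·log₂(0.05) = 0.2161
Sum ≈ 2.0160 → 2.0160 bits.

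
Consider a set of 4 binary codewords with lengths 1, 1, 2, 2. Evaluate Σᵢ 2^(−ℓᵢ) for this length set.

1.5

With common denominator 2^2 = 4: Σ 2^(−ℓᵢ) = 2/4 + 2/4 + 1/4 + 1/4 = 6/4 = 1.5.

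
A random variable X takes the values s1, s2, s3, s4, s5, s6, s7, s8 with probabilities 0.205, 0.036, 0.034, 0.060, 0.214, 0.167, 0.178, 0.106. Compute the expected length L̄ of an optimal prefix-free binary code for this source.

Repeatedly combine the two least-probable nodes; the expected code length is the sum of the merged weights.
merge 17/500 + 9/250 → 7/100
merge 3/50 + 7/100 → 13/100
merge 53/500 + 13/100 → 59/250
merge 167/1000 + 89/500 → 69/200
merge 41/200 + 107/500 → 419/1000
merge 59/250 + 69/200 → 581/1000
merge 419/1000 + 581/1000 → 1
L = 7/100 + 13/100 + 59/250 + 69/200 + 419/1000 + 581/1000 + 1 = 2781/1000 = 2.781 bits/symbol.

2.781 bits/symbol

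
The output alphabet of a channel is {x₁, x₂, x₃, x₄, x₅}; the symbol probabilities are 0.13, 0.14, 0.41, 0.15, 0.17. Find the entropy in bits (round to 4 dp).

H = −Σ pᵢ log₂ pᵢ.
−0.13·log₂(0.13) = 0.3826
−0.14·log₂(0.14) = 0.3971
−0.41·log₂(0.41) = 0.5274
−0.15·log₂(0.15) = 0.4105
−0.17·log₂(0.17) = 0.4346
Sum ≈ 2.1523 → 2.1523 bits.

2.1523 bits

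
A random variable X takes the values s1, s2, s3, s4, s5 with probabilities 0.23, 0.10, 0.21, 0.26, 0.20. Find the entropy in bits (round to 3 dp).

2.262 bits

H = −Σ pᵢ log₂ pᵢ.
−0.23·log₂(0.23) = 0.4877
−0.10·log₂(0.10) = 0.3322
−0.21·log₂(0.21) = 0.4728
−0.26·log₂(0.26) = 0.5053
−0.20·log₂(0.20) = 0.4644
Sum ≈ 2.2624 → 2.262 bits.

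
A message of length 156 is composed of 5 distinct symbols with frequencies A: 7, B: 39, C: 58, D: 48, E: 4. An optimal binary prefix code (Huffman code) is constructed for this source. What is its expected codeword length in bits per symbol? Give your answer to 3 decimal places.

Probabilities are the counts divided by 156.
Repeatedly combine the two least-probable nodes; the expected code length is the sum of the merged weights.
merge 1/39 + 7/156 → 11/156
merge 11/156 + 1/4 → 25/78
merge 4/13 + 25/78 → 49/78
merge 29/78 + 49/78 → 1
L = 11/156 + 25/78 + 49/78 + 1 = 105/52 ≈ 2.019 bits/symbol.

2.019 bits/symbol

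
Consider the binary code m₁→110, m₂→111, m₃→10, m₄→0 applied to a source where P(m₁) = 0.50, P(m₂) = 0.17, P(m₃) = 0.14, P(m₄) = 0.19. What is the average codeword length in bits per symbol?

2.48 bits/symbol

L̄ = Σ pᵢ·ℓᵢ = 0.50·3 + 0.17·3 + 0.14·2 + 0.19·1 = 2.48 bits/symbol.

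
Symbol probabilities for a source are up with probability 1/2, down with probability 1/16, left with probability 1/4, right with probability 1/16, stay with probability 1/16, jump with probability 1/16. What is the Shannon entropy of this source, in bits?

2 bits

Each probability is a power of 1/2, so log₂(1/p) is an integer.
H = Σ p·log₂(1/p) = 1/2·1 + 1/16·4 + 1/4·2 + 1/16·4 + 1/16·4 + 1/16·4 = 2 bits.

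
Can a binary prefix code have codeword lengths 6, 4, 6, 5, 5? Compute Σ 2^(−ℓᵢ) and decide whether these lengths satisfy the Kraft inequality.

With common denominator 2^6 = 64: Σ 2^(−ℓᵢ) = 1/64 + 4/64 + 1/64 + 2/64 + 2/64 = 10/64 = 0.15625.
Kraft's inequality requires Σ ≤ 1; here Σ = 0.15625 ≤ 1, so such a prefix code exists.

0.15625; yes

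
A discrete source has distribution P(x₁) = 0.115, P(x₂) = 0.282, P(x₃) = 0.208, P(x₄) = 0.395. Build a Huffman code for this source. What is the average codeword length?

Repeatedly combine the two least-probable nodes; the expected code length is the sum of the merged weights.
merge 23/200 + 26/125 → 323/1000
merge 141/500 + 323/1000 → 121/200
merge 79/200 + 121/200 → 1
L = 323/1000 + 121/200 + 1 = 241/125 = 1.928 bits/symbol.

1.928 bits/symbol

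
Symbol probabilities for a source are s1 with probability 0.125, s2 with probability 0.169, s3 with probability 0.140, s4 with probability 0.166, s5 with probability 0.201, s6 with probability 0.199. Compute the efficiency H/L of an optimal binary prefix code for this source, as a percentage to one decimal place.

98.6%

Entropy H = −Σ p log₂ p ≈ 2.5644 bits.
Huffman merges: 1/8+7/50→53/200; 83/500+169/1000→67/200; 199/1000+201/1000→2/5; 53/200+67/200→3/5; 2/5+3/5→1. L = 13/5 ≈ 2.6000.
Efficiency = H/L = 2.5644/2.6000 = 98.6%.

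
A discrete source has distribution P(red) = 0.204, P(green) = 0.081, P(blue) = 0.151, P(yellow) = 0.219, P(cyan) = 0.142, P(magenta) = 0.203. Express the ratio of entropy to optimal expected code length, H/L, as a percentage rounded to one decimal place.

97.8%

Entropy H = −Σ p log₂ p ≈ 2.5201 bits.
Huffman merges: 81/1000+71/500→223/1000; 151/1000+203/1000→177/500; 51/250+219/1000→423/1000; 223/1000+177/500→577/1000; 423/1000+577/1000→1. L = 2577/1000 ≈ 2.5770.
Efficiency = H/L = 2.5201/2.5770 = 97.8%.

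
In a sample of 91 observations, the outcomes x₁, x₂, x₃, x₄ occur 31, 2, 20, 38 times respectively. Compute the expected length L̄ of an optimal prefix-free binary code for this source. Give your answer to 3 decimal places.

Probabilities are the counts divided by 91.
Repeatedly combine the two least-probable nodes; the expected code length is the sum of the merged weights.
merge 2/91 + 20/91 → 22/91
merge 22/91 + 31/91 → 53/91
merge 38/91 + 53/91 → 1
L = 22/91 + 53/91 + 1 = 166/91 ≈ 1.824 bits/symbol.

1.824 bits/symbol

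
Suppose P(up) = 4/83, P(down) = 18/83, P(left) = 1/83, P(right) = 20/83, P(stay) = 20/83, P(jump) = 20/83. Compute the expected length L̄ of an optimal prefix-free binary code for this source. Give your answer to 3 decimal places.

Repeatedly combine the two least-probable nodes; the expected code length is the sum of the merged weights.
merge 1/83 + 4/83 → 5/83
merge 5/83 + 18/83 → 23/83
merge 20/83 + 20/83 → 40/83
merge 20/83 + 23/83 → 43/83
merge 40/83 + 43/83 → 1
L = 5/83 + 23/83 + 40/83 + 43/83 + 1 = 194/83 ≈ 2.337 bits/symbol.

2.337 bits/symbol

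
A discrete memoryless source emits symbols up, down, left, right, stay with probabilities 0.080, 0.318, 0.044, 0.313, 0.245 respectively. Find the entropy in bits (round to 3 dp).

2.037 bits

H = −Σ pᵢ log₂ pᵢ.
−0.080·log₂(0.080) = 0.2915
−0.318·log₂(0.318) = 0.5256
−0.044·log₂(0.044) = 0.1983
−0.313·log₂(0.313) = 0.5245
−0.245·log₂(0.245) = 0.4971
Sum ≈ 2.0371 → 2.037 bits.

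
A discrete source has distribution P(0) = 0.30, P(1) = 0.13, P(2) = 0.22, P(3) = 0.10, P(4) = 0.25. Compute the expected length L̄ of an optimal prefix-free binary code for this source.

Repeatedly combine the two least-probable nodes; the expected code length is the sum of the merged weights.
merge 1/10 + 13/100 → 23/100
merge 11/50 + 23/100 → 9/20
merge 1/4 + 3/10 → 11/20
merge 9/20 + 11/20 → 1
L = 23/100 + 9/20 + 11/20 + 1 = 223/100 = 2.23 bits/symbol.

2.23 bits/symbol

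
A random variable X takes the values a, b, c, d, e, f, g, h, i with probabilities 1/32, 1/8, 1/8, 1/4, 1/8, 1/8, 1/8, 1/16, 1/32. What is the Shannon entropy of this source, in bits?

Each probability is a power of 1/2, so log₂(1/p) is an integer.
H = Σ p·log₂(1/p) = 1/32·5 + 1/8·3 + 1/8·3 + 1/4·2 + 1/8·3 + 1/8·3 + 1/8·3 + 1/16·4 + 1/32·5 = 2.9375 bits.

2.9375 bits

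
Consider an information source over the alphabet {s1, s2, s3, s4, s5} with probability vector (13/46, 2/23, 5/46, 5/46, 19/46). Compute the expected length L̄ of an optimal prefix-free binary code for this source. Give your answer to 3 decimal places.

Repeatedly combine the two least-probable nodes; the expected code length is the sum of the merged weights.
merge 2/23 + 5/46 → 9/46
merge 5/46 + 9/46 → 7/23
merge 13/46 + 7/23 → 27/46
merge 19/46 + 27/46 → 1
L = 9/46 + 7/23 + 27/46 + 1 = 48/23 ≈ 2.087 bits/symbol.

2.087 bits/symbol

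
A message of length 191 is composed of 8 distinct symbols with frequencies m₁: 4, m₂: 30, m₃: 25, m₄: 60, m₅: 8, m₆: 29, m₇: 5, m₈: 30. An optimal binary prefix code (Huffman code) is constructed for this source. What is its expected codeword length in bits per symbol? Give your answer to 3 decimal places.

2.665 bits/symbol

Probabilities are the counts divided by 191.
Repeatedly combine the two least-probable nodes; the expected code length is the sum of the merged weights.
merge 4/191 + 5/191 → 9/191
merge 8/191 + 9/191 → 17/191
merge 17/191 + 25/191 → 42/191
merge 29/191 + 30/191 → 59/191
merge 30/191 + 42/191 → 72/191
merge 59/191 + 60/191 → 119/191
merge 72/191 + 119/191 → 1
L = 9/191 + 17/191 + 42/191 + 59/191 + 72/191 + 119/191 + 1 = 509/191 ≈ 2.665 bits/symbol.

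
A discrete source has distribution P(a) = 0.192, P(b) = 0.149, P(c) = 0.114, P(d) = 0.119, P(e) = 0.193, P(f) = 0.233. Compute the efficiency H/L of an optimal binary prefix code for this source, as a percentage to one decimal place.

Entropy H = −Σ p log₂ p ≈ 2.5367 bits.
Huffman merges: 57/500+119/1000→233/1000; 149/1000+24/125→341/1000; 193/1000+233/1000→213/500; 233/1000+341/1000→287/500; 213/500+287/500→1. L = 1287/500 ≈ 2.5740.
Efficiency = H/L = 2.5367/2.5740 = 98.6%.

98.6%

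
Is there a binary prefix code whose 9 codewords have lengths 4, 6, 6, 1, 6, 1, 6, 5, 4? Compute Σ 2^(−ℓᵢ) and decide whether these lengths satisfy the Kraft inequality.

With common denominator 2^6 = 64: Σ 2^(−ℓᵢ) = 4/64 + 1/64 + 1/64 + 32/64 + 1/64 + 32/64 + 1/64 + 2/64 + 4/64 = 78/64 = 1.21875.
Kraft's inequality requires Σ ≤ 1; here Σ = 1.21875 > 1, so no such prefix code exists.

1.21875; no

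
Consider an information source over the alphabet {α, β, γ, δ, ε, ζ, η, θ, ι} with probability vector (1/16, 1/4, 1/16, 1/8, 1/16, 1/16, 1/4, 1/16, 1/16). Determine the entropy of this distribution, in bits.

2.875 bits

Each probability is a power of 1/2, so log₂(1/p) is an integer.
H = Σ p·log₂(1/p) = 1/16·4 + 1/4·2 + 1/16·4 + 1/8·3 + 1/16·4 + 1/16·4 + 1/4·2 + 1/16·4 + 1/16·4 = 2.875 bits.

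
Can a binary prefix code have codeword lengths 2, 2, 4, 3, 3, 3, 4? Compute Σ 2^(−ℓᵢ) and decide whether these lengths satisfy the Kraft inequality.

With common denominator 2^4 = 16: Σ 2^(−ℓᵢ) = 4/16 + 4/16 + 1/16 + 2/16 + 2/16 + 2/16 + 1/16 = 16/16 = 1.
Kraft's inequality requires Σ ≤ 1; here Σ = 1 ≤ 1, so such a prefix code exists.

1; yes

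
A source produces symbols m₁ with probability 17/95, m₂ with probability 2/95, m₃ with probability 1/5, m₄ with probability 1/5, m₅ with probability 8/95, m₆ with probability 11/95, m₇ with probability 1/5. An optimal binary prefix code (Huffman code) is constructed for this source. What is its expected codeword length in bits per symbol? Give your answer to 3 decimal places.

Repeatedly combine the two least-probable nodes; the expected code length is the sum of the merged weights.
merge 2/95 + 8/95 → 2/19
merge 2/19 + 11/95 → 21/95
merge 17/95 + 1/5 → 36/95
merge 1/5 + 1/5 → 2/5
merge 21/95 + 36/95 → 3/5
merge 2/5 + 3/5 → 1
L = 2/19 + 21/95 + 36/95 + 2/5 + 3/5 + 1 = 257/95 ≈ 2.705 bits/symbol.

2.705 bits/symbol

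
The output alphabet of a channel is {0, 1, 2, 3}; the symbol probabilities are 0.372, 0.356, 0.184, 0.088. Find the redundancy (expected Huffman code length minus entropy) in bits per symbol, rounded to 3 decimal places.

0.081 bits

Entropy H = −Σ p log₂ p ≈ 1.8191 bits.
Huffman merges: 11/125+23/125→34/125; 34/125+89/250→157/250; 93/250+157/250→1. L = 19/10 ≈ 1.9000.
L − H = 1.9000 − 1.8191 = 0.081 bits.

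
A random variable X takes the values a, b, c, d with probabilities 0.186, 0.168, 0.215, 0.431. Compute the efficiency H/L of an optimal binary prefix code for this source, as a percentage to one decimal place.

98.0%

Entropy H = −Σ p log₂ p ≈ 1.8838 bits.
Huffman merges: 21/125+93/500→177/500; 43/200+177/500→569/1000; 431/1000+569/1000→1. L = 1923/1000 ≈ 1.9230.
Efficiency = H/L = 1.8838/1.9230 = 98.0%.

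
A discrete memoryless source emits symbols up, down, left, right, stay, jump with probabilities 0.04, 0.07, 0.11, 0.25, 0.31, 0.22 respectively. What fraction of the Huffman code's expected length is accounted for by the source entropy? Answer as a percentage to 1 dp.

99.1%

Entropy H = −Σ p log₂ p ≈ 2.3090 bits.
Huffman merges: 1/25+7/100→11/100; 11/100+11/100→11/50; 11/50+11/50→11/25; 1/4+31/100→14/25; 11/25+14/25→1. L = 233/100 ≈ 2.3300.
Efficiency = H/L = 2.3090/2.3300 = 99.1%.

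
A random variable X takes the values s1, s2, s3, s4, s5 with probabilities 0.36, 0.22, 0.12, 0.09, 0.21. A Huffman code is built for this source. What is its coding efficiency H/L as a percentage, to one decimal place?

97.9%

Entropy H = −Σ p log₂ p ≈ 2.1637 bits.
Huffman merges: 9/100+3/25→21/100; 21/100+21/100→21/50; 11/50+9/25→29/50; 21/50+29/50→1. L = 221/100 ≈ 2.2100.
Efficiency = H/L = 2.1637/2.2100 = 97.9%.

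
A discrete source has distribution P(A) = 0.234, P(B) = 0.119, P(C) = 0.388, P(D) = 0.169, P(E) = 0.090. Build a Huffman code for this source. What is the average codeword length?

2.199 bits/symbol

Repeatedly combine the two least-probable nodes; the expected code length is the sum of the merged weights.
merge 9/100 + 119/1000 → 209/1000
merge 169/1000 + 209/1000 → 189/500
merge 117/500 + 189/500 → 153/250
merge 97/250 + 153/250 → 1
L = 209/1000 + 189/500 + 153/250 + 1 = 2199/1000 = 2.199 bits/symbol.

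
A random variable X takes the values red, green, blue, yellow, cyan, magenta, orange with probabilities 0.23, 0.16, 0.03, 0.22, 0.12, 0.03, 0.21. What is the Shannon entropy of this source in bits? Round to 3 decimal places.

2.535 bits

H = −Σ pᵢ log₂ pᵢ.
−0.23·log₂(0.23) = 0.4877
−0.16·log₂(0.16) = 0.4230
−0.03·log₂(0.03) = 0.1518
−0.22·log₂(0.22) = 0.4806
−0.12·log₂(0.12) = 0.3671
−0.03·log₂(0.03) = 0.1518
−0.21·log₂(0.21) = 0.4728
Sum ≈ 2.5347 → 2.535 bits.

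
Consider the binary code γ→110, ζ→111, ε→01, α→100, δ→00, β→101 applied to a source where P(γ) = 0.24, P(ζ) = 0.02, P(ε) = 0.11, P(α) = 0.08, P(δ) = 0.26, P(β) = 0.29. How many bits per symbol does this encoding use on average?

2.63 bits/symbol

L̄ = Σ pᵢ·ℓᵢ = 0.24·3 + 0.02·3 + 0.11·2 + 0.08·3 + 0.26·2 + 0.29·3 = 2.63 bits/symbol.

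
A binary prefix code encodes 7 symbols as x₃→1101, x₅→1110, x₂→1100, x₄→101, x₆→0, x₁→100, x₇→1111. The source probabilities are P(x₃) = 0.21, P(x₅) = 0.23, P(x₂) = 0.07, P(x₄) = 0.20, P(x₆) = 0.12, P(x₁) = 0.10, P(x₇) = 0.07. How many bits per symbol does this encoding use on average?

L̄ = Σ pᵢ·ℓᵢ = 0.21·4 + 0.23·4 + 0.07·4 + 0.20·3 + 0.12·1 + 0.10·3 + 0.07·4 = 3.34 bits/symbol.

3.34 bits/symbol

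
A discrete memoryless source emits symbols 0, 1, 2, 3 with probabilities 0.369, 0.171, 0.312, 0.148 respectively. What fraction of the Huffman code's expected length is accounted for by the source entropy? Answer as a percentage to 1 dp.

Entropy H = −Σ p log₂ p ≈ 1.8986 bits.
Huffman merges: 37/250+171/1000→319/1000; 39/125+319/1000→631/1000; 369/1000+631/1000→1. L = 39/20 ≈ 1.9500.
Efficiency = H/L = 1.8986/1.9500 = 97.4%.

97.4%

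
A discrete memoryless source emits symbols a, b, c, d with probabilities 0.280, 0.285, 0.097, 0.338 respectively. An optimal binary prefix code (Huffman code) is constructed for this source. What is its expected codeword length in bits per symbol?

2 bits/symbol

Repeatedly combine the two least-probable nodes; the expected code length is the sum of the merged weights.
merge 97/1000 + 7/25 → 377/1000
merge 57/200 + 169/500 → 623/1000
merge 377/1000 + 623/1000 → 1
L = 377/1000 + 623/1000 + 1 = 2 bits/symbol.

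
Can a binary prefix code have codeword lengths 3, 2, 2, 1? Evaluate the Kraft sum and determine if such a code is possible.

With common denominator 2^3 = 8: Σ 2^(−ℓᵢ) = 1/8 + 2/8 + 2/8 + 4/8 = 9/8 = 1.125.
Kraft's inequality requires Σ ≤ 1; here Σ = 1.125 > 1, so no such prefix code exists.

1.125; no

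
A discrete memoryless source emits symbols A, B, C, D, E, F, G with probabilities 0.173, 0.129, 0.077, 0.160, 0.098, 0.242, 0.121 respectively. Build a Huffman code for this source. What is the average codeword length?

Repeatedly combine the two least-probable nodes; the expected code length is the sum of the merged weights.
merge 77/1000 + 49/500 → 7/40
merge 121/1000 + 129/1000 → 1/4
merge 4/25 + 173/1000 → 333/1000
merge 7/40 + 121/500 → 417/1000
merge 1/4 + 333/1000 → 583/1000
merge 417/1000 + 583/1000 → 1
L = 7/40 + 1/4 + 333/1000 + 417/1000 + 583/1000 + 1 = 1379/500 = 2.758 bits/symbol.

2.758 bits/symbol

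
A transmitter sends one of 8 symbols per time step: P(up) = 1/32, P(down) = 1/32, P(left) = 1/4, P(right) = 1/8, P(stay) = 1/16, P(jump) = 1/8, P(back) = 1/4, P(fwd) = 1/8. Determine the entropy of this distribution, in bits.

Each probability is a power of 1/2, so log₂(1/p) is an integer.
H = Σ p·log₂(1/p) = 1/32·5 + 1/32·5 + 1/4·2 + 1/8·3 + 1/16·4 + 1/8·3 + 1/4·2 + 1/8·3 = 2.6875 bits.

2.6875 bits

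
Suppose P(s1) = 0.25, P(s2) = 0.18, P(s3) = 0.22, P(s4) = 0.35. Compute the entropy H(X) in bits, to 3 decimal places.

H = −Σ pᵢ log₂ pᵢ.
−0.25·log₂(0.25) = 0.5000
−0.18·log₂(0.18) = 0.4453
−0.22·log₂(0.22) = 0.4806
−0.35·log₂(0.35) = 0.5301
Sum ≈ 1.9560 → 1.956 bits.

1.956 bits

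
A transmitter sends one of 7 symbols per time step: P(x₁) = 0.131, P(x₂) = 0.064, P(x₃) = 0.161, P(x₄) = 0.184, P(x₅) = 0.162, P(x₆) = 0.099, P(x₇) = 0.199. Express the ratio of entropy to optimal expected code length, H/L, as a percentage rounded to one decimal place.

Entropy H = −Σ p log₂ p ≈ 2.7307 bits.
Huffman merges: 8/125+99/1000→163/1000; 131/1000+161/1000→73/250; 81/500+163/1000→13/40; 23/125+199/1000→383/1000; 73/250+13/40→617/1000; 383/1000+617/1000→1. L = 139/50 ≈ 2.7800.
Efficiency = H/L = 2.7307/2.7800 = 98.2%.

98.2%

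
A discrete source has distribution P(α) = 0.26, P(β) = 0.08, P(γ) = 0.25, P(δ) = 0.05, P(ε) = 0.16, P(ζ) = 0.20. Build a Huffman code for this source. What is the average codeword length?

2.42 bits/symbol

Repeatedly combine the two least-probable nodes; the expected code length is the sum of the merged weights.
merge 1/20 + 2/25 → 13/100
merge 13/100 + 4/25 → 29/100
merge 1/5 + 1/4 → 9/20
merge 13/50 + 29/100 → 11/20
merge 9/20 + 11/20 → 1
L = 13/100 + 29/100 + 9/20 + 11/20 + 1 = 121/50 = 2.42 bits/symbol.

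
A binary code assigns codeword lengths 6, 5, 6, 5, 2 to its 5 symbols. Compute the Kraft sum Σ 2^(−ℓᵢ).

With common denominator 2^6 = 64: Σ 2^(−ℓᵢ) = 1/64 + 2/64 + 1/64 + 2/64 + 16/64 = 22/64 = 0.34375.

0.34375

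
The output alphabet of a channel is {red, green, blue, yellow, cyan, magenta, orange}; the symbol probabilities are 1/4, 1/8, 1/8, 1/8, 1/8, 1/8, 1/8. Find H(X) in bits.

2.75 bits

Each probability is a power of 1/2, so log₂(1/p) is an integer.
H = Σ p·log₂(1/p) = 1/4·2 + 1/8·3 + 1/8·3 + 1/8·3 + 1/8·3 + 1/8·3 + 1/8·3 = 2.75 bits.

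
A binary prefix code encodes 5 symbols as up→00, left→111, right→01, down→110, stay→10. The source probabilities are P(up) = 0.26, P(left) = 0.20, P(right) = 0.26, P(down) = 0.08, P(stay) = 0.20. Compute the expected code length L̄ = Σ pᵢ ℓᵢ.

L̄ = Σ pᵢ·ℓᵢ = 0.26·2 + 0.20·3 + 0.26·2 + 0.08·3 + 0.20·2 = 2.28 bits/symbol.

2.28 bits/symbol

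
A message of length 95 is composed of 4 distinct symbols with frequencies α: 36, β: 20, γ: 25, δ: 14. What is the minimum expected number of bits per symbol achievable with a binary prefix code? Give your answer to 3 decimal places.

1.979 bits/symbol

Probabilities are the counts divided by 95.
Repeatedly combine the two least-probable nodes; the expected code length is the sum of the merged weights.
merge 14/95 + 4/19 → 34/95
merge 5/19 + 34/95 → 59/95
merge 36/95 + 59/95 → 1
L = 34/95 + 59/95 + 1 = 188/95 ≈ 1.979 bits/symbol.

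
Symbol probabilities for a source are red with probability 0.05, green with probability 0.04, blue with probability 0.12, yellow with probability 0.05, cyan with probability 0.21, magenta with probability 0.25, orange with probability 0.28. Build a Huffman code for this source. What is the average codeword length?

2.49 bits/symbol

Repeatedly combine the two least-probable nodes; the expected code length is the sum of the merged weights.
merge 1/25 + 1/20 → 9/100
merge 1/20 + 9/100 → 7/50
merge 3/25 + 7/50 → 13/50
merge 21/100 + 1/4 → 23/50
merge 13/50 + 7/25 → 27/50
merge 23/50 + 27/50 → 1
L = 9/100 + 7/50 + 13/50 + 23/50 + 27/50 + 1 = 249/100 = 2.49 bits/symbol.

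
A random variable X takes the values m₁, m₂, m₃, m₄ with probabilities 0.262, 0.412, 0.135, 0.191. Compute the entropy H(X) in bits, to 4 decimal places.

H = −Σ pᵢ log₂ pᵢ.
−0.262·log₂(0.262) = 0.5063
−0.412·log₂(0.412) = 0.5271
−0.135·log₂(0.135) = 0.3900
−0.191·log₂(0.191) = 0.4562
Sum ≈ 1.8795 → 1.8795 bits.

1.8795 bits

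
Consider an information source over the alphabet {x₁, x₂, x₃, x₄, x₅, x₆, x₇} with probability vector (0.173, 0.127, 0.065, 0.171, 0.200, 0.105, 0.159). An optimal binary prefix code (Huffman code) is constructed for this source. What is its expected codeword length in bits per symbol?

Repeatedly combine the two least-probable nodes; the expected code length is the sum of the merged weights.
merge 13/200 + 21/200 → 17/100
merge 127/1000 + 159/1000 → 143/500
merge 17/100 + 171/1000 → 341/1000
merge 173/1000 + 1/5 → 373/1000
merge 143/500 + 341/1000 → 627/1000
merge 373/1000 + 627/1000 → 1
L = 17/100 + 143/500 + 341/1000 + 373/1000 + 627/1000 + 1 = 2797/1000 = 2.797 bits/symbol.

2.797 bits/symbol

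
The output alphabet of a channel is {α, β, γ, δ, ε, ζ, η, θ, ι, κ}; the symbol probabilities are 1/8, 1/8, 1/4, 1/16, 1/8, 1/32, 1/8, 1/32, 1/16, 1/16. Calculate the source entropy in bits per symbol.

Each probability is a power of 1/2, so log₂(1/p) is an integer.
H = Σ p·log₂(1/p) = 1/8·3 + 1/8·3 + 1/4·2 + 1/16·4 + 1/8·3 + 1/32·5 + 1/8·3 + 1/32·5 + 1/16·4 + 1/16·4 = 3.0625 bits.

3.0625 bits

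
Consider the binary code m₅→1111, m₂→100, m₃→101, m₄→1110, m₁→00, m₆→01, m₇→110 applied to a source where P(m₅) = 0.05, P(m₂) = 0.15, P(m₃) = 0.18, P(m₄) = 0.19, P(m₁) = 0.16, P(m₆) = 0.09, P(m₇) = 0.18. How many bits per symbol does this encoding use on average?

L̄ = Σ pᵢ·ℓᵢ = 0.05·4 + 0.15·3 + 0.18·3 + 0.19·4 + 0.16·2 + 0.09·2 + 0.18·3 = 2.99 bits/symbol.

2.99 bits/symbol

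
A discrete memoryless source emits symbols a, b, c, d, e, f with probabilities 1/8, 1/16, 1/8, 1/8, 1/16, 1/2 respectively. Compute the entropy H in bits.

2.125 bits

Each probability is a power of 1/2, so log₂(1/p) is an integer.
H = Σ p·log₂(1/p) = 1/8·3 + 1/16·4 + 1/8·3 + 1/8·3 + 1/16·4 + 1/2·1 = 2.125 bits.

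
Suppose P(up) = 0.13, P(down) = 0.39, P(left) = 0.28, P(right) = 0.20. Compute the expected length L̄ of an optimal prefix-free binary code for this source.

1.94 bits/symbol

Repeatedly combine the two least-probable nodes; the expected code length is the sum of the merged weights.
merge 13/100 + 1/5 → 33/100
merge 7/25 + 33/100 → 61/100
merge 39/100 + 61/100 → 1
L = 33/100 + 61/100 + 1 = 97/50 = 1.94 bits/symbol.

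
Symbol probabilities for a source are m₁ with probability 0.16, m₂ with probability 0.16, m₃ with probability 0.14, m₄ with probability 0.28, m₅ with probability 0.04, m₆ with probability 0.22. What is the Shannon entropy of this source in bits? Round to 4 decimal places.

2.4237 bits

H = −Σ pᵢ log₂ pᵢ.
−0.16·log₂(0.16) = 0.4230
−0.16·log₂(0.16) = 0.4230
−0.14·log₂(0.14) = 0.3971
−0.28·log₂(0.28) = 0.5142
−0.04·log₂(0.04) = 0.1858
−0.22·log₂(0.22) = 0.4806
Sum ≈ 2.4237 → 2.4237 bits.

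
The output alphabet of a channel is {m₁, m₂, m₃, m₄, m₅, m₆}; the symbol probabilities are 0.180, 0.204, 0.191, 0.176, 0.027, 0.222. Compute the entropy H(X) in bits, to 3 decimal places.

2.433 bits

H = −Σ pᵢ log₂ pᵢ.
−0.180·log₂(0.180) = 0.4453
−0.204·log₂(0.204) = 0.4678
−0.191·log₂(0.191) = 0.4562
−0.176·log₂(0.176) = 0.4411
−0.027·log₂(0.027) = 0.1407
−0.222·log₂(0.222) = 0.4820
Sum ≈ 2.4332 → 2.433 bits.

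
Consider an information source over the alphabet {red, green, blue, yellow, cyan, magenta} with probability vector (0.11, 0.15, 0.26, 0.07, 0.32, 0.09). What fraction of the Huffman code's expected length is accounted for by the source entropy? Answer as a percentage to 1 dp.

Entropy H = −Σ p log₂ p ≈ 2.3734 bits.
Huffman merges: 7/100+9/100→4/25; 11/100+3/20→13/50; 4/25+13/50→21/50; 13/50+8/25→29/50; 21/50+29/50→1. L = 121/50 ≈ 2.4200.
Efficiency = H/L = 2.3734/2.4200 = 98.1%.

98.1%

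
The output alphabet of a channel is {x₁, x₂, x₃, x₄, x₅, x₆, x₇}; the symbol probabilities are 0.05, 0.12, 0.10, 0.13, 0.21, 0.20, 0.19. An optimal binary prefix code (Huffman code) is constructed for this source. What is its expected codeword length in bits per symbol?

Repeatedly combine the two least-probable nodes; the expected code length is the sum of the merged weights.
merge 1/20 + 1/10 → 3/20
merge 3/25 + 13/100 → 1/4
merge 3/20 + 19/100 → 17/50
merge 1/5 + 21/100 → 41/100
merge 1/4 + 17/50 → 59/100
merge 41/100 + 59/100 → 1
L = 3/20 + 1/4 + 17/50 + 41/100 + 59/100 + 1 = 137/50 = 2.74 bits/symbol.

2.74 bits/symbol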